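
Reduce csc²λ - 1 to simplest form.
csc²λ - 1 = cot²λ (using Pythagorean identity)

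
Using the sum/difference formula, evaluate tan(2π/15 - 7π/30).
tan(2π/15 - 7π/30) = (tan 2π/15 - tan 7π/30)/(1 + tan 2π/15 tan 7π/30) = -0.3249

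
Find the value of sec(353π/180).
sec(353π/180) = 1.008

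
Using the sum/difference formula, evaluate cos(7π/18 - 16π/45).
cos(7π/18 - 16π/45) = cos 7π/18 cos 16π/45 + sin 7π/18 sin 16π/45 = 0.9945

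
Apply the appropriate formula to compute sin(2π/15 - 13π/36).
sin(2π/15 - 13π/36) = sin 2π/15 cos 13π/36 - cos 2π/15 sin 13π/36 = -0.6561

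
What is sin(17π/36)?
sin(17π/36) = 0.9962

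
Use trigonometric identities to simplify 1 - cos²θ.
1 - cos²θ = sin²θ (using Pythagorean identity)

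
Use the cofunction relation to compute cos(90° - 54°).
cos(90° - 54°) = sin(54°) = 0.809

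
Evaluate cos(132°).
cos(132°) = -0.6691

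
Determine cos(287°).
cos(287°) = 0.2924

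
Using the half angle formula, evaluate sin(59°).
sin(59°) = √((1 - cos 118°)/2) = 0.8572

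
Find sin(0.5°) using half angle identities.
sin(0.5°) = √((1 - cos 1°)/2) = 0.008727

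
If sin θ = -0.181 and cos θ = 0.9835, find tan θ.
tan θ = sin θ / cos θ = -0.184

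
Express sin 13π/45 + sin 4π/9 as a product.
sin 13π/45 + sin 4π/9 = 2 sin(11π/30) cos(-7π/90)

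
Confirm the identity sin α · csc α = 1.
LHS = sin α · (1/sin α) = 1 = RHS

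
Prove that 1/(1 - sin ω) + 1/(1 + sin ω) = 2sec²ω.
LHS = [(1 + sin ω) + (1 - sin ω)] / [(1 - sin ω)(1 + sin ω)] = 2/(1 - sin²ω) = 2/cos²ω = 2sec²ω = RHS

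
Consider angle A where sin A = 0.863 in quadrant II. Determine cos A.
cos A = ±√(1 - sin²A) = -0.5052 (negative in QII)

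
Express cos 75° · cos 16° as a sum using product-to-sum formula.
cos 75° cos 16° = (1/2)[cos(75°-16°) + cos(75°+16°)]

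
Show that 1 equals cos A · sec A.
RHS = cos A · (1/cos A) = 1 = LHS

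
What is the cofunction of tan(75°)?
tan(75°) = cot(90° - 75°) = cot(15°)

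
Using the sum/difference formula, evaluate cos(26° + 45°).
cos(26° + 45°) = cos 26° cos 45° - sin 26° sin 45° = 0.3256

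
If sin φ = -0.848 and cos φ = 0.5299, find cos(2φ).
cos(2φ) = cos²φ - sin²φ = -0.4383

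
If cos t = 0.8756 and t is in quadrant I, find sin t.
sin t = 0.483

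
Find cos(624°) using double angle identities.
cos(624°) = 2cos²312° - 1 = -0.1045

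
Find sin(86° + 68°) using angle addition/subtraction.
sin(86° + 68°) = sin 86° cos 68° + cos 86° sin 68° = 0.4384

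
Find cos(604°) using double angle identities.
cos(604°) = cos²302° - sin²302° = -0.4384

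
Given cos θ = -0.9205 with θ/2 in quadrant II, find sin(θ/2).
sin(θ/2) = ±√((1 - cos θ)/2); positive since θ/2 ∈ QII, so sin(θ/2) = 0.9799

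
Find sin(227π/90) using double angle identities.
sin(227π/90) = 2 sin 227π/180 cos 227π/180 = 0.9976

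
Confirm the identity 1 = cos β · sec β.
RHS = cos β · (1/cos β) = 1 = LHS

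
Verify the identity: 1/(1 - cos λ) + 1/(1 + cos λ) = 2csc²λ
LHS = [(1 + cos λ) + (1 - cos λ)] / [(1 - cos λ)(1 + cos λ)] = 2/(1 - cos²λ) = 2/sin²λ = 2csc²λ = RHS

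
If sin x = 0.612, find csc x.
csc x = 1/sin x = 1.634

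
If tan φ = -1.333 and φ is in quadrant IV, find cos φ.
cos φ = 0.6001 (using tan²φ + 1 = sec²φ)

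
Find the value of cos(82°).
cos(82°) = 0.1392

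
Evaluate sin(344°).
sin(344°) = -0.2756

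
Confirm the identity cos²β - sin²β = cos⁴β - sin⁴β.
RHS = (cos²β - sin²β)(cos²β + sin²β) = (cos²β - sin²β) · 1 = cos²β - sin²β = LHS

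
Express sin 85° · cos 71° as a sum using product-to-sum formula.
sin 85° cos 71° = (1/2)[sin(85°+71°) + sin(85°-71°)]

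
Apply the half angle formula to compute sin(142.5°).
sin(142.5°) = √((1 - cos 285°)/2) = 0.6088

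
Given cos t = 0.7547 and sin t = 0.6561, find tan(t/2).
tan(t/2) = sin t / (1 + cos t) = 0.3739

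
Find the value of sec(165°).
sec(165°) = -1.035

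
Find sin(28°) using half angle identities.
sin(28°) = √((1 - cos 56°)/2) = 0.4695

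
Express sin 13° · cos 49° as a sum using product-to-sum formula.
sin 13° cos 49° = (1/2)[sin(13°+49°) + sin(13°-49°)]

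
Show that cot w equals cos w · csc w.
RHS = cos w · (1/sin w) = cos w/sin w = cot w = LHS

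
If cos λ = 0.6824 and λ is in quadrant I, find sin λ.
sin λ = 0.731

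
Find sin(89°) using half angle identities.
sin(89°) = √((1 - cos 178°)/2) = 0.9998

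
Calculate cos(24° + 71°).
cos(24° + 71°) = cos 24° cos 71° - sin 24° sin 71° = -0.08716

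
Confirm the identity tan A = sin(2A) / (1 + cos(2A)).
RHS = 2 sin A cos A / (2cos²A) = sin A/cos A = tan A = LHS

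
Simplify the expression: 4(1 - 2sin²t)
4(1 - 2sin²t) = 4(cos(2t)) (using Double angle)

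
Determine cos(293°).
cos(293°) = 0.3907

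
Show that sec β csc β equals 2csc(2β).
RHS = 2/sin(2β) = 2/(2 sin β cos β) = 1/(sin β cos β) = (1/cos β)(1/sin β) = sec β csc β = LHS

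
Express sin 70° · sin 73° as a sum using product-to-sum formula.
sin 70° sin 73° = (1/2)[cos(70°-73°) - cos(70°+73°)]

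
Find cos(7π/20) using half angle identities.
cos(7π/20) = √((1 + cos 7π/10)/2) = 0.454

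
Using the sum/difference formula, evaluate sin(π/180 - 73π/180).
sin(π/180 - 73π/180) = sin π/180 cos 73π/180 - cos π/180 sin 73π/180 = -0.9511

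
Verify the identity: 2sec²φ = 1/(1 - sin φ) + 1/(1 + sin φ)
RHS = [(1 + sin φ) + (1 - sin φ)] / [(1 - sin φ)(1 + sin φ)] = 2/(1 - sin²φ) = 2/cos²φ = 2sec²φ = LHS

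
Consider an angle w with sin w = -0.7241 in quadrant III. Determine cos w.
cos w = ±√(1 - sin²w) = -0.6897 (negative in QIII)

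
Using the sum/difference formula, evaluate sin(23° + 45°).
sin(23° + 45°) = sin 23° cos 45° + cos 23° sin 45° = 0.9272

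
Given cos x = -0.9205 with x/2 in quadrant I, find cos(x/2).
cos(x/2) = ±√((1 + cos x)/2); positive since x/2 ∈ QI, so cos(x/2) = 0.1994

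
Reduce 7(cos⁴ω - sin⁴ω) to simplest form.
7(cos⁴ω - sin⁴ω) = 7(cos(2ω)) (using Factoring + double angle)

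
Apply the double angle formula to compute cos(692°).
cos(692°) = 1 - 2sin²346° = 0.8829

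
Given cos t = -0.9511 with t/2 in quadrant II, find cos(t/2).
cos(t/2) = ±√((1 + cos t)/2); negative since t/2 ∈ QII, so cos(t/2) = -0.1564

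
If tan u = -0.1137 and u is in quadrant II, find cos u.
cos u = -0.9936 (using tan²u + 1 = sec²u)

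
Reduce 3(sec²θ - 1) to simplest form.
3(sec²θ - 1) = 3(tan²θ) (using Pythagorean identity)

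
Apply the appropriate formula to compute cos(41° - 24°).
cos(41° - 24°) = cos 41° cos 24° + sin 41° sin 24° = 0.9563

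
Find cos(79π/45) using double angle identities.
cos(79π/45) = cos²79π/90 - sin²79π/90 = 0.7193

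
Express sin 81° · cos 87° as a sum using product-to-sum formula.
sin 81° cos 87° = (1/2)[sin(81°+87°) + sin(81°-87°)]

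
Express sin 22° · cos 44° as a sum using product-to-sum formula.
sin 22° cos 44° = (1/2)[sin(22°+44°) + sin(22°-44°)]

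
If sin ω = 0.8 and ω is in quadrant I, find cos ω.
cos ω = 0.6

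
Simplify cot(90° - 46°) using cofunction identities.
cot(90° - 46°) = tan(46°)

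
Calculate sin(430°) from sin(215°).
sin(430°) = 2 sin 215° cos 215° = 0.9397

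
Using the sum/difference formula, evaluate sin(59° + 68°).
sin(59° + 68°) = sin 59° cos 68° + cos 59° sin 68° = 0.7986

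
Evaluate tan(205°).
tan(205°) = 0.4663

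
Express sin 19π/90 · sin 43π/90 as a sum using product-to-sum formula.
sin 19π/90 sin 43π/90 = (1/2)[cos(19π/90-43π/90) - cos(19π/90+43π/90)]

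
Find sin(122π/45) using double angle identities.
sin(122π/45) = 2 sin 61π/45 cos 61π/45 = 0.788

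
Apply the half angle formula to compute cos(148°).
cos(148°) = -√((1 + cos 296°)/2) = -0.848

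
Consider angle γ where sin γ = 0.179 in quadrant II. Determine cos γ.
cos γ = ±√(1 - sin²γ) = -0.9838 (negative in QII)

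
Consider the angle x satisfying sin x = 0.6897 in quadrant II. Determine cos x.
cos x = ±√(1 - sin²x) = -0.7241 (negative in QII)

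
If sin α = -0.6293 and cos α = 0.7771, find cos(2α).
cos(2α) = cos²α - sin²α = 0.2079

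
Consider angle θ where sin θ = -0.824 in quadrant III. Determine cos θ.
cos θ = ±√(1 - sin²θ) = -0.5666 (negative in QIII)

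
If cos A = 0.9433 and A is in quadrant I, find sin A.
sin A = 0.3319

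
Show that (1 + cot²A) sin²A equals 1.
LHS = csc²A · sin²A = (1/sin²A) · sin²A = 1 = RHS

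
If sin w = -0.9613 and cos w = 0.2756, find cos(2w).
cos(2w) = cos²w - sin²w = -0.8481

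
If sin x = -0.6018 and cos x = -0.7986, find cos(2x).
cos(2x) = cos²x - sin²x = 0.2756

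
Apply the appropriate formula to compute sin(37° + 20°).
sin(37° + 20°) = sin 37° cos 20° + cos 37° sin 20° = 0.8387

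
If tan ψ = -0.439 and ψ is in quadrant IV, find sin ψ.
sin ψ = -0.402 (using tan²ψ + 1 = sec²ψ)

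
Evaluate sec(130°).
sec(130°) = -1.556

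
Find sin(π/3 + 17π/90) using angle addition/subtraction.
sin(π/3 + 17π/90) = sin π/3 cos 17π/90 + cos π/3 sin 17π/90 = 0.9976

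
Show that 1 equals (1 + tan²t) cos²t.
RHS = sec²t · cos²t = (1/cos²t) · cos²t = 1 = LHS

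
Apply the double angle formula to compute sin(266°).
sin(266°) = 2 sin 133° cos 133° = -0.9976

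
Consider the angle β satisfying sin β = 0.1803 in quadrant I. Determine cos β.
cos β = √(1 - sin²β) = 0.9836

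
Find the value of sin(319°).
sin(319°) = -0.6561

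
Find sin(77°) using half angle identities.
sin(77°) = √((1 - cos 154°)/2) = 0.9744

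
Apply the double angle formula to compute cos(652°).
cos(652°) = cos²326° - sin²326° = 0.3746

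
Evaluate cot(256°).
cot(256°) = 0.2493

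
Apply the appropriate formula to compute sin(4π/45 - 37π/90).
sin(4π/45 - 37π/90) = sin 4π/45 cos 37π/90 - cos 4π/45 sin 37π/90 = -0.848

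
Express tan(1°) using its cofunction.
tan(1°) = cot(90° - 1°) = cot(89°)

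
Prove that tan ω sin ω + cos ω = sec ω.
LHS = sin²ω/cos ω + cos ω = (sin²ω + cos²ω)/cos ω = 1/cos ω = sec ω = RHS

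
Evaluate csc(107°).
csc(107°) = 1.046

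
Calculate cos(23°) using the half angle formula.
cos(23°) = √((1 + cos 46°)/2) = 0.9205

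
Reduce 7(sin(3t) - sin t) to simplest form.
7(sin(3t) - sin t) = 7(2 cos(2t) sin t) (using Sum-to-product)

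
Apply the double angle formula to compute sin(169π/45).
sin(169π/45) = 2 sin 169π/90 cos 169π/90 = -0.6947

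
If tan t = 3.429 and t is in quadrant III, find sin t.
sin t = -0.96 (using tan²t + 1 = sec²t)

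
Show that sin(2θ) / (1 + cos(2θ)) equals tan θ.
LHS = 2 sin θ cos θ / (2cos²θ) = sin θ/cos θ = tan θ = RHS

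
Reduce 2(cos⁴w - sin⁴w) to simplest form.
2(cos⁴w - sin⁴w) = 2(cos(2w)) (using Factoring + double angle)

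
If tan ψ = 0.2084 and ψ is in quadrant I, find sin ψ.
sin ψ = 0.204 (using tan²ψ + 1 = sec²ψ)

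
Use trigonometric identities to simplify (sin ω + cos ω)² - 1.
(sin ω + cos ω)² - 1 = sin(2ω) (using Pythagorean + double angle)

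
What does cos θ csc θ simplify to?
cos θ csc θ = cot θ (using Reciprocal + quotient)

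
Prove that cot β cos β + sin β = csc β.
LHS = cos²β/sin β + sin β = (cos²β + sin²β)/sin β = 1/sin β = csc β = RHS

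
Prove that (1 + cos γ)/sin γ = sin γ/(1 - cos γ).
RHS = sin γ(1 + cos γ) / ((1 - cos γ)(1 + cos γ)) = sin γ(1 + cos γ) / (1 - cos²γ) = sin γ(1 + cos γ) / sin²γ = (1 + cos γ)/sin γ = LHS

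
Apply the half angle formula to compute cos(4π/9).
cos(4π/9) = √((1 + cos 8π/9)/2) = 0.1736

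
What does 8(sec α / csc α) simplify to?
8(sec α / csc α) = 8(tan α) (using Reciprocal identities)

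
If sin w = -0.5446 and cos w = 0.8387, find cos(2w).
cos(2w) = cos²w - sin²w = 0.4068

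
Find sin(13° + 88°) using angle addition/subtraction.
sin(13° + 88°) = sin 13° cos 88° + cos 13° sin 88° = 0.9816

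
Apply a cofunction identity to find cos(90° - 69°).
cos(90° - 69°) = sin(69°) = 0.9336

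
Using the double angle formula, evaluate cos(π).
cos(π) = cos²π/2 - sin²π/2 = -1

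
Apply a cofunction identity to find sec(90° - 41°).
sec(90° - 41°) = csc(41°) = 1.524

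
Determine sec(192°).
sec(192°) = -1.022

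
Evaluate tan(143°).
tan(143°) = -0.7536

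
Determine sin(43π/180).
sin(43π/180) = 0.682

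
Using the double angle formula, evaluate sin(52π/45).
sin(52π/45) = 2 sin 26π/45 cos 26π/45 = -0.4695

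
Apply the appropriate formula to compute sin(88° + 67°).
sin(88° + 67°) = sin 88° cos 67° + cos 88° sin 67° = 0.4226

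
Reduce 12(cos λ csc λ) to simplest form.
12(cos λ csc λ) = 12(cot λ) (using Reciprocal + quotient)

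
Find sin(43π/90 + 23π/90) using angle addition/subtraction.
sin(43π/90 + 23π/90) = sin 43π/90 cos 23π/90 + cos 43π/90 sin 23π/90 = 0.7431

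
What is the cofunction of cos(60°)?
cos(60°) = sin(90° - 60°) = sin(30°)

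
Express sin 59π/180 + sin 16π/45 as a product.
sin 59π/180 + sin 16π/45 = 2 sin(41π/120) cos(-π/72)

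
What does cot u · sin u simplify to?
cot u · sin u = cos u (using Quotient identity)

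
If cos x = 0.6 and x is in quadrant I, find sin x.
sin x = 0.8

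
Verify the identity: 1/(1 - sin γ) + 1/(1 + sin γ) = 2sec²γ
LHS = [(1 + sin γ) + (1 - sin γ)] / [(1 - sin γ)(1 + sin γ)] = 2/(1 - sin²γ) = 2/cos²γ = 2sec²γ = RHS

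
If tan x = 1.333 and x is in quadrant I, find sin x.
sin x = 0.7999 (using tan²x + 1 = sec²x)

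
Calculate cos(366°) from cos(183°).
cos(366°) = cos²183° - sin²183° = 0.9945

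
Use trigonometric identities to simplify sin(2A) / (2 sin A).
sin(2A) / (2 sin A) = cos A (using Double angle)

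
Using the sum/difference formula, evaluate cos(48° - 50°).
cos(48° - 50°) = cos 48° cos 50° + sin 48° sin 50° = 0.9994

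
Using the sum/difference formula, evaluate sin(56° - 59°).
sin(56° - 59°) = sin 56° cos 59° - cos 56° sin 59° = -0.05234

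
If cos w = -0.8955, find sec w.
sec w = 1/cos w = -1.117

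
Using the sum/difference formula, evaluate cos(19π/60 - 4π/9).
cos(19π/60 - 4π/9) = cos 19π/60 cos 4π/9 + sin 19π/60 sin 4π/9 = 0.9205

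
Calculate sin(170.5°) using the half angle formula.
sin(170.5°) = √((1 - cos 341°)/2) = 0.165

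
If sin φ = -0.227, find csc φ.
csc φ = 1/sin φ = -4.405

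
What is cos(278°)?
cos(278°) = 0.1392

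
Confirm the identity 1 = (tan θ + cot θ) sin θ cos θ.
RHS = (sin θ/cos θ + cos θ/sin θ) sin θ cos θ = ((sin²θ + cos²θ)/(sin θ cos θ)) · sin θ cos θ = sin²θ + cos²θ = 1 = LHS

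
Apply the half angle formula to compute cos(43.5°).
cos(43.5°) = √((1 + cos 87°)/2) = 0.7254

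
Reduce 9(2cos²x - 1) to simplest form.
9(2cos²x - 1) = 9(cos(2x)) (using Double angle)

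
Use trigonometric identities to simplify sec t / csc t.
sec t / csc t = tan t (using Reciprocal identities)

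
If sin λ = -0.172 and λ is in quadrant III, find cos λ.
cos λ = -0.9851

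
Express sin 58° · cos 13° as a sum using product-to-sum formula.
sin 58° cos 13° = (1/2)[sin(58°+13°) + sin(58°-13°)]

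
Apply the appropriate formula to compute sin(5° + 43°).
sin(5° + 43°) = sin 5° cos 43° + cos 5° sin 43° = 0.7431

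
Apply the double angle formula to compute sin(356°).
sin(356°) = 2 sin 178° cos 178° = -0.06976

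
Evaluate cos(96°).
cos(96°) = -0.1045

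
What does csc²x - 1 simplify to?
csc²x - 1 = cot²x (using Pythagorean identity)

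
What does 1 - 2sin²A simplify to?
1 - 2sin²A = cos(2A) (using Double angle)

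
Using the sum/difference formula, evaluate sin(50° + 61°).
sin(50° + 61°) = sin 50° cos 61° + cos 50° sin 61° = 0.9336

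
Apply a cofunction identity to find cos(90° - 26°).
cos(90° - 26°) = sin(26°) = 0.4384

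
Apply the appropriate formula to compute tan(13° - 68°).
tan(13° - 68°) = (tan 13° - tan 68°)/(1 + tan 13° tan 68°) = -1.428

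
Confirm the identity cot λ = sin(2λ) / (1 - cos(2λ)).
RHS = 2 sin λ cos λ / (2sin²λ) = cos λ/sin λ = cot λ = LHS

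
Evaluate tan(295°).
tan(295°) = -2.145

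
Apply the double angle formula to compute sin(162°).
sin(162°) = 2 sin 81° cos 81° = 0.309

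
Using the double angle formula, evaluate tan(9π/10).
tan(9π/10) = 2 tan 9π/20 / (1 - tan²9π/20) = -0.3249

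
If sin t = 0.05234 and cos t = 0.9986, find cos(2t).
cos(2t) = cos²t - sin²t = 0.9945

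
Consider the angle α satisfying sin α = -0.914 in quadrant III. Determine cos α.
cos α = ±√(1 - sin²α) = -0.4057 (negative in QIII)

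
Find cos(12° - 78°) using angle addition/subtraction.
cos(12° - 78°) = cos 12° cos 78° + sin 12° sin 78° = 0.4067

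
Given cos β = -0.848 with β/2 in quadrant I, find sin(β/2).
sin(β/2) = ±√((1 - cos β)/2); positive since β/2 ∈ QI, so sin(β/2) = 0.9612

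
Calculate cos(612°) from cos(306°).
cos(612°) = cos²306° - sin²306° = -0.309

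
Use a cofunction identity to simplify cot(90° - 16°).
cot(90° - 16°) = tan(16°)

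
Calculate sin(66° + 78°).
sin(66° + 78°) = sin 66° cos 78° + cos 66° sin 78° = 0.5878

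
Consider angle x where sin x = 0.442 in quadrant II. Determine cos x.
cos x = ±√(1 - sin²x) = -0.897 (negative in QII)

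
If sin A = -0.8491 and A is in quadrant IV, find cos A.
cos A = 0.5282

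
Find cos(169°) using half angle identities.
cos(169°) = -√((1 + cos 338°)/2) = -0.9816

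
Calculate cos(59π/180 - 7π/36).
cos(59π/180 - 7π/36) = cos 59π/180 cos 7π/36 + sin 59π/180 sin 7π/36 = 0.9135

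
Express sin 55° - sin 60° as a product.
sin 55° - sin 60° = 2 cos(57.5°) sin(-2.5°)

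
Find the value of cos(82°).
cos(82°) = 0.1392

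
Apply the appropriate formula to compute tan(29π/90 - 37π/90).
tan(29π/90 - 37π/90) = (tan 29π/90 - tan 37π/90)/(1 + tan 29π/90 tan 37π/90) = -0.2867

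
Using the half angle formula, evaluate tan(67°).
tan(67°) = sin 134° / (1 + cos 134°) = 2.356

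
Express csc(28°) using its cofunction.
csc(28°) = sec(90° - 28°) = sec(62°)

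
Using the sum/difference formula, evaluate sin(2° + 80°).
sin(2° + 80°) = sin 2° cos 80° + cos 2° sin 80° = 0.9903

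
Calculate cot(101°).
cot(101°) = -0.1944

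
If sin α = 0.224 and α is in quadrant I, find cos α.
cos α = 0.9746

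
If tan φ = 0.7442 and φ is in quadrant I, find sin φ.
sin φ = 0.597 (using tan²φ + 1 = sec²φ)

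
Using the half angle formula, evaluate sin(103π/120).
sin(103π/120) = √((1 - cos 103π/60)/2) = 0.4305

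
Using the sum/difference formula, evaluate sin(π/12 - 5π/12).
sin(π/12 - 5π/12) = sin π/12 cos 5π/12 - cos π/12 sin 5π/12 = -√3/2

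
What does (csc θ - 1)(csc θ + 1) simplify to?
(csc θ - 1)(csc θ + 1) = cot²θ (using Diff. of squares)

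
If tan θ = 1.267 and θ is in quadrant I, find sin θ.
sin θ = 0.785 (using tan²θ + 1 = sec²θ)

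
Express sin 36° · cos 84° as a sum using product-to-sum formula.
sin 36° cos 84° = (1/2)[sin(36°+84°) + sin(36°-84°)]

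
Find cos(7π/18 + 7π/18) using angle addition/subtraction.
cos(7π/18 + 7π/18) = cos 7π/18 cos 7π/18 - sin 7π/18 sin 7π/18 = -0.766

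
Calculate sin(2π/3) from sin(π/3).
sin(2π/3) = 2 sin π/3 cos π/3 = √3/2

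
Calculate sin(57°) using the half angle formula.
sin(57°) = √((1 - cos 114°)/2) = 0.8387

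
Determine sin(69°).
sin(69°) = 0.9336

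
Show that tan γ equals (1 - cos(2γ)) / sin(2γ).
RHS = 2sin²γ / (2 sin γ cos γ) = sin γ/cos γ = tan γ = LHS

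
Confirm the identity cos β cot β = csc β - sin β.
RHS = 1/sin β - sin β = (1 - sin²β)/sin β = cos²β/sin β = cos β · (cos β/sin β) = cos β cot β = LHS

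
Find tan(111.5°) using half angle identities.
tan(111.5°) = sin 223° / (1 + cos 223°) = -2.539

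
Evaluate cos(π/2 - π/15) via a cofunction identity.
cos(π/2 - π/15) = sin(π/15) = 0.2079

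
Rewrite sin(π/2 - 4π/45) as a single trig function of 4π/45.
sin(π/2 - 4π/45) = cos(4π/45)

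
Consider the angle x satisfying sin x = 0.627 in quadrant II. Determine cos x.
cos x = ±√(1 - sin²x) = -0.779 (negative in QII)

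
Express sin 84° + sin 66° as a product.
sin 84° + sin 66° = 2 sin(75°) cos(9°)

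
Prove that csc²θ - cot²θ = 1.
LHS = 1/sin²θ - cos²θ/sin²θ = (1 - cos²θ)/sin²θ = sin²θ/sin²θ = 1 = RHS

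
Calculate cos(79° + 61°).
cos(79° + 61°) = cos 79° cos 61° - sin 79° sin 61° = -0.766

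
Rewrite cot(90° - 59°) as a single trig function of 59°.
cot(90° - 59°) = tan(59°)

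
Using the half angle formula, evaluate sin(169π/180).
sin(169π/180) = √((1 - cos 169π/90)/2) = 0.1908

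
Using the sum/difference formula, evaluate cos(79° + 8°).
cos(79° + 8°) = cos 79° cos 8° - sin 79° sin 8° = 0.05234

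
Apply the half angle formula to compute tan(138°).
tan(138°) = sin 276° / (1 + cos 276°) = -0.9004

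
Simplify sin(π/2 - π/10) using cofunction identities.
sin(π/2 - π/10) = cos(π/10)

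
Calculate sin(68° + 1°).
sin(68° + 1°) = sin 68° cos 1° + cos 68° sin 1° = 0.9336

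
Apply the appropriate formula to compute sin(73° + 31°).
sin(73° + 31°) = sin 73° cos 31° + cos 73° sin 31° = 0.9703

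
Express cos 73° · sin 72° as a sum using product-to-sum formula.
cos 73° sin 72° = (1/2)[sin(73°+72°) - sin(73°-72°)]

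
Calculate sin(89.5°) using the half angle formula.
sin(89.5°) = √((1 - cos 179°)/2) = 1.0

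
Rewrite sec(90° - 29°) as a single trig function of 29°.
sec(90° - 29°) = csc(29°)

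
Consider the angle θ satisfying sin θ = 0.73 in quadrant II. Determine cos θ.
cos θ = ±√(1 - sin²θ) = -0.6834 (negative in QII)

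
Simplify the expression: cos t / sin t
cos t / sin t = cot t (using Quotient identity)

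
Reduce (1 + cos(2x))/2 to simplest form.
(1 + cos(2x))/2 = cos²x (using Power reduction)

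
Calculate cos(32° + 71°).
cos(32° + 71°) = cos 32° cos 71° - sin 32° sin 71° = -0.225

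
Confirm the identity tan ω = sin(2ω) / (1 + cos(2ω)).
RHS = 2 sin ω cos ω / (2cos²ω) = sin ω/cos ω = tan ω = LHS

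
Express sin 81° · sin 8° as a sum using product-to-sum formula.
sin 81° sin 8° = (1/2)[cos(81°-8°) - cos(81°+8°)]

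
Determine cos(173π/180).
cos(173π/180) = -0.9925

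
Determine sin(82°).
sin(82°) = 0.9903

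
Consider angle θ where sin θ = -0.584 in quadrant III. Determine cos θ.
cos θ = ±√(1 - sin²θ) = -0.8118 (negative in QIII)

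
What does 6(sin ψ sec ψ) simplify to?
6(sin ψ sec ψ) = 6(tan ψ) (using Reciprocal + quotient)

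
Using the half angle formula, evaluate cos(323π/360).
cos(323π/360) = -√((1 + cos 323π/180)/2) = -0.9483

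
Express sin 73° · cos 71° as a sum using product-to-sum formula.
sin 73° cos 71° = (1/2)[sin(73°+71°) + sin(73°-71°)]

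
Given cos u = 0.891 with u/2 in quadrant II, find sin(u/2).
sin(u/2) = ±√((1 - cos u)/2); positive since u/2 ∈ QII, so sin(u/2) = 0.2335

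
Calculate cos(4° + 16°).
cos(4° + 16°) = cos 4° cos 16° - sin 4° sin 16° = 0.9397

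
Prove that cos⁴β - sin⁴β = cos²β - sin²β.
LHS = (cos²β - sin²β)(cos²β + sin²β) = (cos²β - sin²β) · 1 = cos²β - sin²β = RHS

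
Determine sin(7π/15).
sin(7π/15) = 0.9945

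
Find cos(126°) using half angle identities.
cos(126°) = -√((1 + cos 252°)/2) = -0.5878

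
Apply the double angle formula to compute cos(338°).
cos(338°) = cos²169° - sin²169° = 0.9272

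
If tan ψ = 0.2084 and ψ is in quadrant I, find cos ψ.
cos ψ = 0.979 (using tan²ψ + 1 = sec²ψ)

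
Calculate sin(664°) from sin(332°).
sin(664°) = 2 sin 332° cos 332° = -0.829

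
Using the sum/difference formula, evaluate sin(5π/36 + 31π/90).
sin(5π/36 + 31π/90) = sin 5π/36 cos 31π/90 + cos 5π/36 sin 31π/90 = 0.9986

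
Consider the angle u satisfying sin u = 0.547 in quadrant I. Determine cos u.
cos u = √(1 - sin²u) = 0.8371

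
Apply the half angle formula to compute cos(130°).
cos(130°) = -√((1 + cos 260°)/2) = -0.6428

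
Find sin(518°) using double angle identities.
sin(518°) = 2 sin 259° cos 259° = 0.3746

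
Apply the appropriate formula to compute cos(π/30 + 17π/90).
cos(π/30 + 17π/90) = cos π/30 cos 17π/90 - sin π/30 sin 17π/90 = 0.766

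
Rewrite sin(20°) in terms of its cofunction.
sin(20°) = cos(90° - 20°) = cos(70°)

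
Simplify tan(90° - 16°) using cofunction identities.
tan(90° - 16°) = cot(16°)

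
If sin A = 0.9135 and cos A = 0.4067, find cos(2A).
cos(2A) = cos²A - sin²A = -0.6691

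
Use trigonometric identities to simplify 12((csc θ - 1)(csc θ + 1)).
12((csc θ - 1)(csc θ + 1)) = 12(cot²θ) (using Diff. of squares)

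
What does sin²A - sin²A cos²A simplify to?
sin²A - sin²A cos²A = sin⁴A (using Factoring)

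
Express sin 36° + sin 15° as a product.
sin 36° + sin 15° = 2 sin(25.5°) cos(10.5°)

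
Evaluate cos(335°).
cos(335°) = 0.9063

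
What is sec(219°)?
sec(219°) = -1.287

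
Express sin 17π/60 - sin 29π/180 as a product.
sin 17π/60 - sin 29π/180 = 2 cos(2π/9) sin(11π/180)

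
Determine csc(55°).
csc(55°) = 1.221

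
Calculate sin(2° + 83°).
sin(2° + 83°) = sin 2° cos 83° + cos 2° sin 83° = 0.9962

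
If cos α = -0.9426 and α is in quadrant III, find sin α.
sin α = -0.3339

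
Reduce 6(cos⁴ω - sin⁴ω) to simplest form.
6(cos⁴ω - sin⁴ω) = 6(cos(2ω)) (using Factoring + double angle)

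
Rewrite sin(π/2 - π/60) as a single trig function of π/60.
sin(π/2 - π/60) = cos(π/60)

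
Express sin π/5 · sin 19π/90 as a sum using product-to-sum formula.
sin π/5 sin 19π/90 = (1/2)[cos(π/5-19π/90) - cos(π/5+19π/90)]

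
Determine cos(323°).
cos(323°) = 0.7986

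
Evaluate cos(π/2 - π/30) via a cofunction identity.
cos(π/2 - π/30) = sin(π/30) = 0.1045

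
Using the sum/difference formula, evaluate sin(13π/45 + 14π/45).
sin(13π/45 + 14π/45) = sin 13π/45 cos 14π/45 + cos 13π/45 sin 14π/45 = 0.9511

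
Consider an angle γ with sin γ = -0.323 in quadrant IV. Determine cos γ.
cos γ = √(1 - sin²γ) = 0.9464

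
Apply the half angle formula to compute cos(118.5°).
cos(118.5°) = -√((1 + cos 237°)/2) = -0.4772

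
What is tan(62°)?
tan(62°) = 1.881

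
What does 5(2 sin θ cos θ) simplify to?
5(2 sin θ cos θ) = 5(sin(2θ)) (using Double angle)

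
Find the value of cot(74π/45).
cot(74π/45) = -0.4877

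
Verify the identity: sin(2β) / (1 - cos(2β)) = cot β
LHS = 2 sin β cos β / (2sin²β) = cos β/sin β = cot β = RHS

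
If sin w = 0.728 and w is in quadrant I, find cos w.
cos w = 0.6856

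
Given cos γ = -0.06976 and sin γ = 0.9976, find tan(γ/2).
tan(γ/2) = sin γ / (1 + cos γ) = 1.072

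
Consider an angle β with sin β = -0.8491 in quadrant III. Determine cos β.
cos β = ±√(1 - sin²β) = -0.5282 (negative in QIII)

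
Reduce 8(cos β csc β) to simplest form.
8(cos β csc β) = 8(cot β) (using Reciprocal + quotient)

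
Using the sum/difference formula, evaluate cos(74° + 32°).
cos(74° + 32°) = cos 74° cos 32° - sin 74° sin 32° = -0.2756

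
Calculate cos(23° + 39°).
cos(23° + 39°) = cos 23° cos 39° - sin 23° sin 39° = 0.4695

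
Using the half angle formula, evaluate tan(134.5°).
tan(134.5°) = sin 269° / (1 + cos 269°) = -1.018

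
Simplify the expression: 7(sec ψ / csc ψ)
7(sec ψ / csc ψ) = 7(tan ψ) (using Reciprocal identities)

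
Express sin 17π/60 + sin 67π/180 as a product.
sin 17π/60 + sin 67π/180 = 2 sin(59π/180) cos(-2π/45)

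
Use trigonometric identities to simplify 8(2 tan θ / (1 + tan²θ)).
8(2 tan θ / (1 + tan²θ)) = 8(sin(2θ)) (using Double angle)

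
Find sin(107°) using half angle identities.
sin(107°) = √((1 - cos 214°)/2) = 0.9563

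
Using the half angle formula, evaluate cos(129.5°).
cos(129.5°) = -√((1 + cos 259°)/2) = -0.6361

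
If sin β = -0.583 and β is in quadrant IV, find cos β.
cos β = 0.8125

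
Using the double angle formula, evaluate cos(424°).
cos(424°) = cos²212° - sin²212° = 0.4384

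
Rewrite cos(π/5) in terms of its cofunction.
cos(π/5) = sin(π/2 - π/5) = sin(3π/10)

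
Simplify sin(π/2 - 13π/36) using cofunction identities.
sin(π/2 - 13π/36) = cos(13π/36)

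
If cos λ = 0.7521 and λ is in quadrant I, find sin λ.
sin λ = 0.659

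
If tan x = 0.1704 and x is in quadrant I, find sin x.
sin x = 0.168 (using tan²x + 1 = sec²x)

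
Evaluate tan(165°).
tan(165°) = -(2-√3)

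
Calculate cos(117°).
cos(117°) = -0.454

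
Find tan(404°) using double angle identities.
tan(404°) = 2 tan 202° / (1 - tan²202°) = 0.9657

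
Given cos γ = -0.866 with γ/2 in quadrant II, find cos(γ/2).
cos(γ/2) = ±√((1 + cos γ)/2); negative since γ/2 ∈ QII, so cos(γ/2) = -0.2588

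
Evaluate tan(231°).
tan(231°) = 1.235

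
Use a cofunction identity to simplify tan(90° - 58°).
tan(90° - 58°) = cot(58°)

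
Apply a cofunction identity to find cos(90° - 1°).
cos(90° - 1°) = sin(1°) = 0.01745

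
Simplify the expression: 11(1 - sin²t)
11(1 - sin²t) = 11(cos²t) (using Pythagorean identity)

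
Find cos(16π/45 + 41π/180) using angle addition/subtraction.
cos(16π/45 + 41π/180) = cos 16π/45 cos 41π/180 - sin 16π/45 sin 41π/180 = -(√6-√2)/4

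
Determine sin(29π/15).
sin(29π/15) = -0.2079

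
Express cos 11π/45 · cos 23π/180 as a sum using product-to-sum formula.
cos 11π/45 cos 23π/180 = (1/2)[cos(11π/45-23π/180) + cos(11π/45+23π/180)]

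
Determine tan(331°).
tan(331°) = -0.5543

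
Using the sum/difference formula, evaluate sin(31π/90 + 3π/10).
sin(31π/90 + 3π/10) = sin 31π/90 cos 3π/10 + cos 31π/90 sin 3π/10 = 0.8988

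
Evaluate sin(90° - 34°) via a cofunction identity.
sin(90° - 34°) = cos(34°) = 0.829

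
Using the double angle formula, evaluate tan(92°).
tan(92°) = 2 tan 46° / (1 - tan²46°) = -28.64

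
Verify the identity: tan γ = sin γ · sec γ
RHS = sin γ · (1/cos γ) = sin γ/cos γ = tan γ = LHS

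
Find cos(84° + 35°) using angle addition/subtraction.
cos(84° + 35°) = cos 84° cos 35° - sin 84° sin 35° = -0.4848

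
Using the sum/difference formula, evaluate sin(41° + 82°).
sin(41° + 82°) = sin 41° cos 82° + cos 41° sin 82° = 0.8387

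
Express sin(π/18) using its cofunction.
sin(π/18) = cos(π/2 - π/18) = cos(4π/9)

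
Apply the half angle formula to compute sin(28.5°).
sin(28.5°) = √((1 - cos 57°)/2) = 0.4772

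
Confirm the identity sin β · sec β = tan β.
LHS = sin β · (1/cos β) = sin β/cos β = tan β = RHS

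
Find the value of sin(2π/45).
sin(2π/45) = 0.1392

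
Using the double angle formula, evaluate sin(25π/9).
sin(25π/9) = 2 sin 25π/18 cos 25π/18 = 0.6428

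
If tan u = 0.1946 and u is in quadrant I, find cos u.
cos u = 0.9816 (using tan²u + 1 = sec²u)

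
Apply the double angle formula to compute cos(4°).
cos(4°) = 2cos²2° - 1 = 0.9976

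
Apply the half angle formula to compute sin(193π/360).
sin(193π/360) = √((1 - cos 193π/180)/2) = 0.9936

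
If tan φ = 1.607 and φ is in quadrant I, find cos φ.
cos φ = 0.5283 (using tan²φ + 1 = sec²φ)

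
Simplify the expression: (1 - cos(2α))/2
(1 - cos(2α))/2 = sin²α (using Power reduction)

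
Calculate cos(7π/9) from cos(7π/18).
cos(7π/9) = cos²7π/18 - sin²7π/18 = -0.766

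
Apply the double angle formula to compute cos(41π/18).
cos(41π/18) = 2cos²41π/36 - 1 = 0.6428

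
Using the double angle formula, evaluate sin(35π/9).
sin(35π/9) = 2 sin 35π/18 cos 35π/18 = -0.342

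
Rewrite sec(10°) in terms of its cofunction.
sec(10°) = csc(90° - 10°) = csc(80°)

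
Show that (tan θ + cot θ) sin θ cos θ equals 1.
LHS = (sin θ/cos θ + cos θ/sin θ) sin θ cos θ = ((sin²θ + cos²θ)/(sin θ cos θ)) · sin θ cos θ = sin²θ + cos²θ = 1 = RHS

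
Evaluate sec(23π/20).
sec(23π/20) = -1.122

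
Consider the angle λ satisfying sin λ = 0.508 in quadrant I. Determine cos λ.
cos λ = √(1 - sin²λ) = 0.8614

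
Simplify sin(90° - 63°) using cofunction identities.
sin(90° - 63°) = cos(63°)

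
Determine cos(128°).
cos(128°) = -0.6157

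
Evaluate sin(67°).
sin(67°) = 0.9205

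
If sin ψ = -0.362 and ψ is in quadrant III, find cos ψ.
cos ψ = -0.9322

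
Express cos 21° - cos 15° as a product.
cos 21° - cos 15° = -2 sin(18°) sin(3°)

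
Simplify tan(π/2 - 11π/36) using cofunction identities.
tan(π/2 - 11π/36) = cot(11π/36)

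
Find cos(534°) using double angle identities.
cos(534°) = cos²267° - sin²267° = -0.9945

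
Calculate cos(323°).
cos(323°) = 0.7986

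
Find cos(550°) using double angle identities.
cos(550°) = cos²275° - sin²275° = -0.9848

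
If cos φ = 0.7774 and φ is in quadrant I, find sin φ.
sin φ = 0.629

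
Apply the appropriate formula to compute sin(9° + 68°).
sin(9° + 68°) = sin 9° cos 68° + cos 9° sin 68° = 0.9744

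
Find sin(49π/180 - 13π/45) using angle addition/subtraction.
sin(49π/180 - 13π/45) = sin 49π/180 cos 13π/45 - cos 49π/180 sin 13π/45 = -0.05234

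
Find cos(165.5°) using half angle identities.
cos(165.5°) = -√((1 + cos 331°)/2) = -0.9681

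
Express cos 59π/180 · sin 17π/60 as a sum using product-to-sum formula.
cos 59π/180 sin 17π/60 = (1/2)[sin(59π/180+17π/60) - sin(59π/180-17π/60)]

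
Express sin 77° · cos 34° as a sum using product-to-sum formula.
sin 77° cos 34° = (1/2)[sin(77°+34°) + sin(77°-34°)]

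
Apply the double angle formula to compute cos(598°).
cos(598°) = cos²299° - sin²299° = -0.5299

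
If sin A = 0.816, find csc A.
csc A = 1/sin A = 1.225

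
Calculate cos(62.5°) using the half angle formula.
cos(62.5°) = √((1 + cos 125°)/2) = 0.4617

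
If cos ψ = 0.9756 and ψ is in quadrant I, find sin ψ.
sin ψ = 0.2196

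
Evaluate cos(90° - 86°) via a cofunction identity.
cos(90° - 86°) = sin(86°) = 0.9976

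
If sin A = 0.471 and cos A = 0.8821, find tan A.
tan A = sin A / cos A = 0.534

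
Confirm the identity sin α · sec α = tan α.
LHS = sin α · (1/cos α) = sin α/cos α = tan α = RHS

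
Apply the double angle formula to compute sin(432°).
sin(432°) = 2 sin 216° cos 216° = 0.9511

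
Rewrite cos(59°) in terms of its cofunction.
cos(59°) = sin(90° - 59°) = sin(31°)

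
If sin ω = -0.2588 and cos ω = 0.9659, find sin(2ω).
sin(2ω) = 2 sin ω cos ω = -0.4999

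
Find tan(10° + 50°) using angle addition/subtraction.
tan(10° + 50°) = (tan 10° + tan 50°)/(1 - tan 10° tan 50°) = √3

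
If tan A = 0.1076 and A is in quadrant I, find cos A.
cos A = 0.9943 (using tan²A + 1 = sec²A)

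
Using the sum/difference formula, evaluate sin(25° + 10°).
sin(25° + 10°) = sin 25° cos 10° + cos 25° sin 10° = 0.5736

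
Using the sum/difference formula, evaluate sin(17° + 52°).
sin(17° + 52°) = sin 17° cos 52° + cos 17° sin 52° = 0.9336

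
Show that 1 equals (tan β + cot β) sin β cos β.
RHS = (sin β/cos β + cos β/sin β) sin β cos β = ((sin²β + cos²β)/(sin β cos β)) · sin β cos β = sin²β + cos²β = 1 = LHS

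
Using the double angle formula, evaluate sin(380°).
sin(380°) = 2 sin 190° cos 190° = 0.342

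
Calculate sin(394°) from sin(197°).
sin(394°) = 2 sin 197° cos 197° = 0.5592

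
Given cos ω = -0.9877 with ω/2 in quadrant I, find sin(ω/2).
sin(ω/2) = ±√((1 - cos ω)/2); positive since ω/2 ∈ QI, so sin(ω/2) = 0.9969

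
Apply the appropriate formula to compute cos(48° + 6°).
cos(48° + 6°) = cos 48° cos 6° - sin 48° sin 6° = 0.5878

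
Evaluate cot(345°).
cot(345°) = -(2+√3)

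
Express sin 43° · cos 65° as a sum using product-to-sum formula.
sin 43° cos 65° = (1/2)[sin(43°+65°) + sin(43°-65°)]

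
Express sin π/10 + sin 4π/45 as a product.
sin π/10 + sin 4π/45 = 2 sin(17π/180) cos(π/180)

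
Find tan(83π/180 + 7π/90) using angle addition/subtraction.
tan(83π/180 + 7π/90) = (tan 83π/180 + tan 7π/90)/(1 - tan 83π/180 tan 7π/90) = -8.144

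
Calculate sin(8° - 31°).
sin(8° - 31°) = sin 8° cos 31° - cos 8° sin 31° = -0.3907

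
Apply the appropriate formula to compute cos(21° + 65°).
cos(21° + 65°) = cos 21° cos 65° - sin 21° sin 65° = 0.06976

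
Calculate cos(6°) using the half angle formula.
cos(6°) = √((1 + cos 12°)/2) = 0.9945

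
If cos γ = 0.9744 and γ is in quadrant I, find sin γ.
sin γ = 0.2248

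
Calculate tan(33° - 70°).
tan(33° - 70°) = (tan 33° - tan 70°)/(1 + tan 33° tan 70°) = -0.7536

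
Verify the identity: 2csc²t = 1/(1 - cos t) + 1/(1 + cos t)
RHS = [(1 + cos t) + (1 - cos t)] / [(1 - cos t)(1 + cos t)] = 2/(1 - cos²t) = 2/sin²t = 2csc²t = LHS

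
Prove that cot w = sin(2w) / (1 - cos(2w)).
RHS = 2 sin w cos w / (2sin²w) = cos w/sin w = cot w = LHS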